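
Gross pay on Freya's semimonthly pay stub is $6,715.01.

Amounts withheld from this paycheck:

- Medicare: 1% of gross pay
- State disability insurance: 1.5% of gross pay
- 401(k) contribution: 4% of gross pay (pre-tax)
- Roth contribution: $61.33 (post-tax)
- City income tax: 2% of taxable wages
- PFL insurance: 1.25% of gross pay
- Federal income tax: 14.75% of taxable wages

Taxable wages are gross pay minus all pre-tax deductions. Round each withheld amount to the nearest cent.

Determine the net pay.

$5,053.48

401(k) contribution: $6,715.01 × 0.04 = $268.60
Taxable wages = $6,715.01 − $268.60 = $6,446.41
City income tax: $6,446.41 × 0.02 = $128.93
Federal income tax: $6,446.41 × 0.1475 = $950.85
Medicare: $6,715.01 × 0.01 = $67.15
PFL insurance: $6,715.01 × 0.0125 = $83.94
State disability insurance: $6,715.01 × 0.015 = $100.73
Roth contribution: $61.33
Total deductions = $268.60 + $128.93 + $950.85 + $67.15 + $83.94 + $100.73 + $61.33 = $1,661.53
Net pay = $6,715.01 − $1,661.53 = $5,053.48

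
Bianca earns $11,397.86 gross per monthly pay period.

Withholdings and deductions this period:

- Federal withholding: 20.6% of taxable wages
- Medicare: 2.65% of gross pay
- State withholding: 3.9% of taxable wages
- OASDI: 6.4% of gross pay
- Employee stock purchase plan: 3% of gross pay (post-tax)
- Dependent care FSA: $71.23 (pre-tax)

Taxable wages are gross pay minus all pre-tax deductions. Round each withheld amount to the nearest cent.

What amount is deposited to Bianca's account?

Dependent care FSA: $71.23
Taxable wages = $11,397.86 − $71.23 = $11,326.63
State withholding: $11,326.63 × 0.039 = $441.74
Federal withholding: $11,326.63 × 0.206 = $2,333.29
Medicare: $11,397.86 × 0.0265 = $302.04
OASDI: $11,397.86 × 0.064 = $729.46
Employee stock purchase plan: $11,397.86 × 0.03 = $341.94
Total deductions = $71.23 + $441.74 + $2,333.29 + $302.04 + $729.46 + $341.94 = $4,219.70
Net pay = $11,397.86 − $4,219.70 = $7,178.16

$7,178.16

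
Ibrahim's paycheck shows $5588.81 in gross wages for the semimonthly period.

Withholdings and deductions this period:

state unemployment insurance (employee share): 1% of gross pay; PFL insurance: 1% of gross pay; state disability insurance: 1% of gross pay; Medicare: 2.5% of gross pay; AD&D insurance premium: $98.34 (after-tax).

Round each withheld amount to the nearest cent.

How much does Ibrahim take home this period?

Medicare: $5588.81 × 0.025 = $139.72
PFL insurance: $5588.81 × 0.01 = $55.89
State unemployment insurance (employee share): $5588.81 × 0.01 = $55.89
State disability insurance: $5588.81 × 0.01 = $55.89
AD&D insurance premium: $98.34
Total deductions = $139.72 + $55.89 + $55.89 + $55.89 + $98.34 = $405.73
Net pay = $5588.81 − $405.73 = $5183.08

$5183.08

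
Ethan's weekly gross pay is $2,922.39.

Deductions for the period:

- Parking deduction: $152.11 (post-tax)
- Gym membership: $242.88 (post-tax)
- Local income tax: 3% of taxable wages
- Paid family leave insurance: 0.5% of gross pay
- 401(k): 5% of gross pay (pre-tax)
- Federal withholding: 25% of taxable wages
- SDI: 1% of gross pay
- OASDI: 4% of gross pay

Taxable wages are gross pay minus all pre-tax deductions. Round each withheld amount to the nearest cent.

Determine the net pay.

401(k): $2,922.39 × 0.05 = $146.12
Taxable wages = $2,922.39 − $146.12 = $2,776.27
Federal withholding: $2,776.27 × 0.25 = $694.07
Local income tax: $2,776.27 × 0.03 = $83.29
Paid family leave insurance: $2,922.39 × 0.005 = $14.61
OASDI: $2,922.39 × 0.04 = $116.90
SDI: $2,922.39 × 0.01 = $29.22
Parking deduction: $152.11
Gym membership: $242.88
Total deductions = $146.12 + $694.07 + $83.29 + $14.61 + $116.90 + $29.22 + $152.11 + $242.88 = $1,479.20
Net pay = $2,922.39 − $1,479.20 = $1,443.19

$1,443.19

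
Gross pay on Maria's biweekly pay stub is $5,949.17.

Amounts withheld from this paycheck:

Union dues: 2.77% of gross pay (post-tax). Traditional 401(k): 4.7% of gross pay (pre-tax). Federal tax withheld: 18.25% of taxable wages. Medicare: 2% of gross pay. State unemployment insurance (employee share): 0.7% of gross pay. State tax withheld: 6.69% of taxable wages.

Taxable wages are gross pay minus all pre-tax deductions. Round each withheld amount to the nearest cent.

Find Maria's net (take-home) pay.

$3,930.17

Traditional 401(k): $5,949.17 × 0.047 = $279.61
Taxable wages = $5,949.17 − $279.61 = $5,669.56
State tax withheld: $5,669.56 × 0.0669 = $379.29
Federal tax withheld: $5,669.56 × 0.1825 = $1,034.69
Medicare: $5,949.17 × 0.02 = $118.98
State unemployment insurance (employee share): $5,949.17 × 0.007 = $41.64
Union dues: $5,949.17 × 0.0277 = $164.79
Total deductions = $279.61 + $379.29 + $1,034.69 + $118.98 + $41.64 + $164.79 = $2,019.00
Net pay = $5,949.17 − $2,019.00 = $3,930.17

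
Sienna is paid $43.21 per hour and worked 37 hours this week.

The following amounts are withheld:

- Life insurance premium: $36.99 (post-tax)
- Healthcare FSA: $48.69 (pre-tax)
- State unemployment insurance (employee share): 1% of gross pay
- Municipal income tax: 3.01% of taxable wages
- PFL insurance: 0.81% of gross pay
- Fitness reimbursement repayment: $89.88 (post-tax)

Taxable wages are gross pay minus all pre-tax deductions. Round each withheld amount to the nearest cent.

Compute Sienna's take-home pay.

Gross pay: 37 × $43.21 = $1,598.77
Healthcare FSA: $48.69
Taxable wages = $1,598.77 − $48.69 = $1,550.08
Municipal income tax: $1,550.08 × 0.0301 = $46.66
PFL insurance: $1,598.77 × 0.0081 = $12.95
State unemployment insurance (employee share): $1,598.77 × 0.01 = $15.99
Fitness reimbursement repayment: $89.88
Life insurance premium: $36.99
Total deductions = $48.69 + $46.66 + $12.95 + $15.99 + $89.88 + $36.99 = $251.16
Net pay = $1,598.77 − $251.16 = $1,347.61

$1,347.61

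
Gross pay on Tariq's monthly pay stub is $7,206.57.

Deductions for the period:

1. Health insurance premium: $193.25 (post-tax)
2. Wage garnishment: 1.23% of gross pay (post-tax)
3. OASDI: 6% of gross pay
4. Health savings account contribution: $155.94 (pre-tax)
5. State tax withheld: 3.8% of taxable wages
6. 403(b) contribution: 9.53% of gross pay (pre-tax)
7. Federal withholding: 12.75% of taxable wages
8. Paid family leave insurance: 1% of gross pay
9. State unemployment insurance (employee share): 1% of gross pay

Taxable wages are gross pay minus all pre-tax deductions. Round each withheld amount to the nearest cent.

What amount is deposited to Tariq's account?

$4,452.20

Health savings account contribution: $155.94
403(b) contribution: $7,206.57 × 0.0953 = $686.79
Pre-tax total = $155.94 + $686.79 = $842.73
Taxable wages = $7,206.57 − $842.73 = $6,363.84
State tax withheld: $6,363.84 × 0.038 = $241.83
Federal withholding: $6,363.84 × 0.1275 = $811.39
OASDI: $7,206.57 × 0.06 = $432.39
State unemployment insurance (employee share): $7,206.57 × 0.01 = $72.07
Paid family leave insurance: $7,206.57 × 0.01 = $72.07
Health insurance premium: $193.25
Wage garnishment: $7,206.57 × 0.0123 = $88.64
Total deductions = $155.94 + $686.79 + $241.83 + $811.39 + $432.39 + $72.07 + $72.07 + $193.25 + $88.64 = $2,754.37
Net pay = $7,206.57 − $2,754.37 = $4,452.20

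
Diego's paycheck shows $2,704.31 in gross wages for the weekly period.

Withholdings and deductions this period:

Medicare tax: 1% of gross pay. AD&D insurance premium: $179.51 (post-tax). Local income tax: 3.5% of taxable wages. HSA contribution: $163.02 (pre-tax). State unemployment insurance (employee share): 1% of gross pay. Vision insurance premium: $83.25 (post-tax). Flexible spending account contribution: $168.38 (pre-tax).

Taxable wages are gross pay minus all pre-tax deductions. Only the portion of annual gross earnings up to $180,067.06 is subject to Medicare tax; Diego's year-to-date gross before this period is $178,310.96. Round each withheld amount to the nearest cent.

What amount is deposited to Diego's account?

Flexible spending account contribution: $168.38
HSA contribution: $163.02
Pre-tax total = $168.38 + $163.02 = $331.40
Taxable wages = $2,704.31 − $331.40 = $2,372.91
Local income tax: $2,372.91 × 0.035 = $83.05
State unemployment insurance (employee share): $2,704.31 × 0.01 = $27.04
Medicare tax: only $180,067.06 − $178,310.96 = $1,756.10 of this check is subject → $1,756.10 × 0.01 = $17.56
Vision insurance premium: $83.25
AD&D insurance premium: $179.51
Total deductions = $168.38 + $163.02 + $83.05 + $27.04 + $17.56 + $83.25 + $179.51 = $721.81
Net pay = $2,704.31 − $721.81 = $1,982.50

$1,982.50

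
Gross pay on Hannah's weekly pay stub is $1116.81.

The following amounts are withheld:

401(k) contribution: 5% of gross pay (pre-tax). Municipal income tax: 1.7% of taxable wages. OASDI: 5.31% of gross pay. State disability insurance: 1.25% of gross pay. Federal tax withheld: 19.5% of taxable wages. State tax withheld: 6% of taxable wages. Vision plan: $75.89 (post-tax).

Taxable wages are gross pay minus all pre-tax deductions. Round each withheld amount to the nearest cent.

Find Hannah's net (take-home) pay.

401(k) contribution: $1116.81 × 0.05 = $55.84
Taxable wages = $1116.81 − $55.84 = $1060.97
Municipal income tax: $1060.97 × 0.017 = $18.04
State tax withheld: $1060.97 × 0.06 = $63.66
Federal tax withheld: $1060.97 × 0.195 = $206.89
State disability insurance: $1116.81 × 0.0125 = $13.96
OASDI: $1116.81 × 0.0531 = $59.30
Vision plan: $75.89
Total deductions = $55.84 + $18.04 + $63.66 + $206.89 + $13.96 + $59.30 + $75.89 = $493.58
Net pay = $1116.81 − $493.58 = $623.23

$623.23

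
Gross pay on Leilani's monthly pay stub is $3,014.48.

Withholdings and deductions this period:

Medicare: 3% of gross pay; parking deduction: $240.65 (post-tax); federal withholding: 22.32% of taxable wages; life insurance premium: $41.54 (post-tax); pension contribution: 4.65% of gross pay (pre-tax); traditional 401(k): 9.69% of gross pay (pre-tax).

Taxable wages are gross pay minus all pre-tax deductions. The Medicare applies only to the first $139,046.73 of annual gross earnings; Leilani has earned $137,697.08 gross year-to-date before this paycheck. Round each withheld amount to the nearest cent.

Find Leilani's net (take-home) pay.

$1,683.18

Pension contribution: $3,014.48 × 0.0465 = $140.17
Traditional 401(k): $3,014.48 × 0.0969 = $292.10
Pre-tax total = $140.17 + $292.10 = $432.27
Taxable wages = $3,014.48 − $432.27 = $2,582.21
Federal withholding: $2,582.21 × 0.2232 = $576.35
Medicare: only $139,046.73 − $137,697.08 = $1,349.65 of this check is subject → $1,349.65 × 0.03 = $40.49
Life insurance premium: $41.54
Parking deduction: $240.65
Total deductions = $140.17 + $292.10 + $576.35 + $40.49 + $41.54 + $240.65 = $1,331.30
Net pay = $3,014.48 − $1,331.30 = $1,683.18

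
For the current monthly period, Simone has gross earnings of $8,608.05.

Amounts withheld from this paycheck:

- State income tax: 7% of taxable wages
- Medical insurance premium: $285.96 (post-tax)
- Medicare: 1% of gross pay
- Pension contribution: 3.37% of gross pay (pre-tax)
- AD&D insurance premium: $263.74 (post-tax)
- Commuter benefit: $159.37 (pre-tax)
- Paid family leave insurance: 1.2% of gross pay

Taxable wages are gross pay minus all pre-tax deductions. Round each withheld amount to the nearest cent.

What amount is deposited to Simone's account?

$6,848.41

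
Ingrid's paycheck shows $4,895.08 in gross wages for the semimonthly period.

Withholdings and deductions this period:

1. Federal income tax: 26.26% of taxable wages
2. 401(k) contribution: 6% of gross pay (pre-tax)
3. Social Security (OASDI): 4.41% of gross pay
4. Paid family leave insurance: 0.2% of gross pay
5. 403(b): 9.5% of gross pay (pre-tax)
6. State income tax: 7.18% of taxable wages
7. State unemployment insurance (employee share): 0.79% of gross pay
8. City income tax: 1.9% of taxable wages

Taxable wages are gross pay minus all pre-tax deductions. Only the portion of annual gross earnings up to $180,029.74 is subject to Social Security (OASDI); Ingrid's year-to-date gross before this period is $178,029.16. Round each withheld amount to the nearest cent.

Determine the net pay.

$2,537.87

401(k) contribution: $4,895.08 × 0.06 = $293.70
403(b): $4,895.08 × 0.095 = $465.03
Pre-tax total = $293.70 + $465.03 = $758.73
Taxable wages = $4,895.08 − $758.73 = $4,136.35
State income tax: $4,136.35 × 0.0718 = $296.99
Federal income tax: $4,136.35 × 0.2626 = $1,086.21
City income tax: $4,136.35 × 0.019 = $78.59
Social Security (OASDI): only $180,029.74 − $178,029.16 = $2,000.58 of this check is subject → $2,000.58 × 0.0441 = $88.23
Paid family leave insurance: $4,895.08 × 0.002 = $9.79
State unemployment insurance (employee share): $4,895.08 × 0.0079 = $38.67
Total deductions = $293.70 + $465.03 + $296.99 + $1,086.21 + $78.59 + $88.23 + $9.79 + $38.67 = $2,357.21
Net pay = $4,895.08 − $2,357.21 = $2,537.87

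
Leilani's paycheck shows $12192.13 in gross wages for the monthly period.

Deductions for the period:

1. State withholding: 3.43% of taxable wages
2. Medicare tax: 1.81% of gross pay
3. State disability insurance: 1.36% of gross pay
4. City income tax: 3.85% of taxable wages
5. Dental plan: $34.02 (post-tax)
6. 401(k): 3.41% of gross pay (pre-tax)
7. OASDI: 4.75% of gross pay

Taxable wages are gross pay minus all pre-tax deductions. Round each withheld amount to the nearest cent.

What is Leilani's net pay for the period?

$9919.42

401(k): $12192.13 × 0.0341 = $415.75
Taxable wages = $12192.13 − $415.75 = $11776.38
City income tax: $11776.38 × 0.0385 = $453.39
State withholding: $11776.38 × 0.0343 = $403.93
Medicare tax: $12192.13 × 0.0181 = $220.68
State disability insurance: $12192.13 × 0.0136 = $165.81
OASDI: $12192.13 × 0.0475 = $579.13
Dental plan: $34.02
Total deductions = $415.75 + $453.39 + $403.93 + $220.68 + $165.81 + $579.13 + $34.02 = $2272.71
Net pay = $12192.13 − $2272.71 = $9919.42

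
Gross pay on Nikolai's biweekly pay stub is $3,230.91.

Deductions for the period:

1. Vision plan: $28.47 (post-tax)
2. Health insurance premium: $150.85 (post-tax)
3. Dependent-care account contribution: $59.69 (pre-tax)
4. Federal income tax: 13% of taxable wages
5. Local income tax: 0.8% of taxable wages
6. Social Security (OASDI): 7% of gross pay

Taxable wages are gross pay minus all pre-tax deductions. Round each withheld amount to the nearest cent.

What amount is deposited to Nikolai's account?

$2,328.11

Dependent-care account contribution: $59.69
Taxable wages = $3,230.91 − $59.69 = $3,171.22
Federal income tax: $3,171.22 × 0.13 = $412.26
Local income tax: $3,171.22 × 0.008 = $25.37
Social Security (OASDI): $3,230.91 × 0.07 = $226.16
Health insurance premium: $150.85
Vision plan: $28.47
Total deductions = $59.69 + $412.26 + $25.37 + $226.16 + $150.85 + $28.47 = $902.80
Net pay = $3,230.91 − $902.80 = $2,328.11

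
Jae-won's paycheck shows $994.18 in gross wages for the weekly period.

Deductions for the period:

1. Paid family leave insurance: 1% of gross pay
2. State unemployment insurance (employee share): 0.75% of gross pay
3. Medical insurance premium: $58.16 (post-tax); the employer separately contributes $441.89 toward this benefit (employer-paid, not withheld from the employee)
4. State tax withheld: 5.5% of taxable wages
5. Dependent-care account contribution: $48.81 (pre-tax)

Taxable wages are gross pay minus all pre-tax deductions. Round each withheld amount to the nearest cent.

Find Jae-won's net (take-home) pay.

$817.81

Dependent-care account contribution: $48.81
Taxable wages = $994.18 − $48.81 = $945.37
State tax withheld: $945.37 × 0.055 = $52.00
Paid family leave insurance: $994.18 × 0.01 = $9.94
State unemployment insurance (employee share): $994.18 × 0.0075 = $7.46
Medical insurance premium: $58.16
(Employer's $441.89 toward medical insurance premium is not withheld from the employee.)
Total deductions = $48.81 + $52.00 + $9.94 + $7.46 + $58.16 = $176.37
Net pay = $994.18 − $176.37 = $817.81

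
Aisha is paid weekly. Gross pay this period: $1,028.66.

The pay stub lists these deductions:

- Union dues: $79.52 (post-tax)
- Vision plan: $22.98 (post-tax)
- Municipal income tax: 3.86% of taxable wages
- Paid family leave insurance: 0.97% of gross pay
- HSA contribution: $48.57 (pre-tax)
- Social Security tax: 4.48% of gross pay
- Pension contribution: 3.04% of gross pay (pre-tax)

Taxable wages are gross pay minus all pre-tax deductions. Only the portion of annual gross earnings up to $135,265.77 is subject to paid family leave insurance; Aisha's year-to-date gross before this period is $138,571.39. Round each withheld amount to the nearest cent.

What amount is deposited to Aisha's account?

HSA contribution: $48.57
Pension contribution: $1,028.66 × 0.0304 = $31.27
Pre-tax total = $48.57 + $31.27 = $79.84
Taxable wages = $1,028.66 − $79.84 = $948.82
Municipal income tax: $948.82 × 0.0386 = $36.62
Paid family leave insurance: annual cap $135,265.77 already reached (YTD $138,571.39), so $0.00
Social Security tax: $1,028.66 × 0.0448 = $46.08
Vision plan: $22.98
Union dues: $79.52
Total deductions = $48.57 + $31.27 + $36.62 + $0.00 + $46.08 + $22.98 + $79.52 = $265.04
Net pay = $1,028.66 − $265.04 = $763.62

$763.62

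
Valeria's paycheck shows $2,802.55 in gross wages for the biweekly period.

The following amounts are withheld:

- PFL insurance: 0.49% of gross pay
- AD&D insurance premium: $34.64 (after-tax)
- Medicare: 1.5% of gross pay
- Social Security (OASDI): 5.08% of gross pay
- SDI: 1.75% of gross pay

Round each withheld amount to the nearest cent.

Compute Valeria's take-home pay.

$2,520.73

SDI: $2,802.55 × 0.0175 = $49.04
PFL insurance: $2,802.55 × 0.0049 = $13.73
Medicare: $2,802.55 × 0.015 = $42.04
Social Security (OASDI): $2,802.55 × 0.0508 = $142.37
AD&D insurance premium: $34.64
Total deductions = $49.04 + $13.73 + $42.04 + $142.37 + $34.64 = $281.82
Net pay = $2,802.55 − $281.82 = $2,520.73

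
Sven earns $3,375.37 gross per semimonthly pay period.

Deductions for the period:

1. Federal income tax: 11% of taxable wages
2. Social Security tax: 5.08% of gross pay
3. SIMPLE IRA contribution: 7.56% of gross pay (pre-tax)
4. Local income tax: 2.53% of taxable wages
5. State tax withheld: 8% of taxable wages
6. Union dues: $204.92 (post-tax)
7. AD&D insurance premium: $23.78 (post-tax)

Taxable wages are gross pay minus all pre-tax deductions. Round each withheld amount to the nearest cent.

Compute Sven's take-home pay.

$2,048.24

SIMPLE IRA contribution: $3,375.37 × 0.0756 = $255.18
Taxable wages = $3,375.37 − $255.18 = $3,120.19
State tax withheld: $3,120.19 × 0.08 = $249.62
Local income tax: $3,120.19 × 0.0253 = $78.94
Federal income tax: $3,120.19 × 0.11 = $343.22
Social Security tax: $3,375.37 × 0.0508 = $171.47
AD&D insurance premium: $23.78
Union dues: $204.92
Total deductions = $255.18 + $249.62 + $78.94 + $343.22 + $171.47 + $23.78 + $204.92 = $1,327.13
Net pay = $3,375.37 − $1,327.13 = $2,048.24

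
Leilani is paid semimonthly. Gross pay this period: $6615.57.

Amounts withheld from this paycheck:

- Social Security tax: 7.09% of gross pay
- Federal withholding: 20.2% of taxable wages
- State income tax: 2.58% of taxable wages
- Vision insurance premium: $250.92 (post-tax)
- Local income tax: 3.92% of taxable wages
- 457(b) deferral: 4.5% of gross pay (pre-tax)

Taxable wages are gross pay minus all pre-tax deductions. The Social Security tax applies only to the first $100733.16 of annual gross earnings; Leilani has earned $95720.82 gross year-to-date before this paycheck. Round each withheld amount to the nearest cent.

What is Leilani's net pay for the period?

457(b) deferral: $6615.57 × 0.045 = $297.70
Taxable wages = $6615.57 − $297.70 = $6317.87
State income tax: $6317.87 × 0.0258 = $163.00
Federal withholding: $6317.87 × 0.202 = $1276.21
Local income tax: $6317.87 × 0.0392 = $247.66
Social Security tax: only $100733.16 − $95720.82 = $5012.34 of this check is subject → $5012.34 × 0.0709 = $355.37
Vision insurance premium: $250.92
Total deductions = $297.70 + $163.00 + $1276.21 + $247.66 + $355.37 + $250.92 = $2590.86
Net pay = $6615.57 − $2590.86 = $4024.71

$4024.71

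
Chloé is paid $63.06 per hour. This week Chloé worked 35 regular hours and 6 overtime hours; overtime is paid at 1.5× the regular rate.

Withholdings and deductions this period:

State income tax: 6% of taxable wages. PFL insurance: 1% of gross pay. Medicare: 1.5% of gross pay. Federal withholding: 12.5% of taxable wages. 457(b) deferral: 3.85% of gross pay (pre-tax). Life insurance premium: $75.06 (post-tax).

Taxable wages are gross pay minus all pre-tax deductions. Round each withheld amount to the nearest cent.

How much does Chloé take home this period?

Regular pay: 35 × $63.06 = $2,207.10
Overtime pay: 6 × $63.06 × 1.5 = $567.54
Gross pay = $2,207.10 + $567.54 = $2,774.64
457(b) deferral: $2,774.64 × 0.0385 = $106.82
Taxable wages = $2,774.64 − $106.82 = $2,667.82
State income tax: $2,667.82 × 0.06 = $160.07
Federal withholding: $2,667.82 × 0.125 = $333.48
Medicare: $2,774.64 × 0.015 = $41.62
PFL insurance: $2,774.64 × 0.01 = $27.75
Life insurance premium: $75.06
Total deductions = $106.82 + $160.07 + $333.48 + $41.62 + $27.75 + $75.06 = $744.80
Net pay = $2,774.64 − $744.80 = $2,029.84

$2,029.84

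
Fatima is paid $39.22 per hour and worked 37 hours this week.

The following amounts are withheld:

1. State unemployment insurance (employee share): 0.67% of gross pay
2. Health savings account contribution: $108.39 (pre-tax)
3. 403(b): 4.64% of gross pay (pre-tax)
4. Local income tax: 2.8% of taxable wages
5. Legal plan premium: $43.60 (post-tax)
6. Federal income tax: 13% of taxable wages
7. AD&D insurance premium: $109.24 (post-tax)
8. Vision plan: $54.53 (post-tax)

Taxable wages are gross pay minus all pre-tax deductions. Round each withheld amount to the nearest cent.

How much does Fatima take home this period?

Gross pay: 37 × $39.22 = $1451.14
403(b): $1451.14 × 0.0464 = $67.33
Health savings account contribution: $108.39
Pre-tax total = $67.33 + $108.39 = $175.72
Taxable wages = $1451.14 − $175.72 = $1275.42
Federal income tax: $1275.42 × 0.13 = $165.80
Local income tax: $1275.42 × 0.028 = $35.71
State unemployment insurance (employee share): $1451.14 × 0.0067 = $9.72
Legal plan premium: $43.60
Vision plan: $54.53
AD&D insurance premium: $109.24
Total deductions = $67.33 + $108.39 + $165.80 + $35.71 + $9.72 + $43.60 + $54.53 + $109.24 = $594.32
Net pay = $1451.14 − $594.32 = $856.82

$856.82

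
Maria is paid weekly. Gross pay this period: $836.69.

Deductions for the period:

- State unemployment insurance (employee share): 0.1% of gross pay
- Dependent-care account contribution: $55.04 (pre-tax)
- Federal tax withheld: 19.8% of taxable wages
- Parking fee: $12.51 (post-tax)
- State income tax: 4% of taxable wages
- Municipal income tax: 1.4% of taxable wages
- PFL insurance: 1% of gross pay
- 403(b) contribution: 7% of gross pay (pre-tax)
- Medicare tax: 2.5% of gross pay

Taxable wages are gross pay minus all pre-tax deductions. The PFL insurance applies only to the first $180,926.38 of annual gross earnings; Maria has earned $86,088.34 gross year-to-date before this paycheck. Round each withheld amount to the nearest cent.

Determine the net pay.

$498.23

403(b) contribution: $836.69 × 0.07 = $58.57
Dependent-care account contribution: $55.04
Pre-tax total = $58.57 + $55.04 = $113.61
Taxable wages = $836.69 − $113.61 = $723.08
Federal tax withheld: $723.08 × 0.198 = $143.17
State income tax: $723.08 × 0.04 = $28.92
Municipal income tax: $723.08 × 0.014 = $10.12
State unemployment insurance (employee share): $836.69 × 0.001 = $0.84
Medicare tax: $836.69 × 0.025 = $20.92
PFL insurance: cap not yet reached, full $836.69 is subject → $836.69 × 0.01 = $8.37
Parking fee: $12.51
Total deductions = $58.57 + $55.04 + $143.17 + $28.92 + $10.12 + $0.84 + $20.92 + $8.37 + $12.51 = $338.46
Net pay = $836.69 − $338.46 = $498.23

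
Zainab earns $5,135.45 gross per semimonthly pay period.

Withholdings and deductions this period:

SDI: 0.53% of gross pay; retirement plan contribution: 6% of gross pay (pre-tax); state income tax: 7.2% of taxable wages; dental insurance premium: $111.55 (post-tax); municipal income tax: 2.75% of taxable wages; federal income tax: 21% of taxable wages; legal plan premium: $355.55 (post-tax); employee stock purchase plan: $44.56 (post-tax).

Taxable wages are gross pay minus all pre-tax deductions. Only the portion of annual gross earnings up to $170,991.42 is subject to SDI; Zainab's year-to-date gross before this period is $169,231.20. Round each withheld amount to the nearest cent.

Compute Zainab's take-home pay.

$2,812.27

Retirement plan contribution: $5,135.45 × 0.06 = $308.13
Taxable wages = $5,135.45 − $308.13 = $4,827.32
Federal income tax: $4,827.32 × 0.21 = $1,013.74
State income tax: $4,827.32 × 0.072 = $347.57
Municipal income tax: $4,827.32 × 0.0275 = $132.75
SDI: only $170,991.42 − $169,231.20 = $1,760.22 of this check is subject → $1,760.22 × 0.0053 = $9.33
Dental insurance premium: $111.55
Employee stock purchase plan: $44.56
Legal plan premium: $355.55
Total deductions = $308.13 + $1,013.74 + $347.57 + $132.75 + $9.33 + $111.55 + $44.56 + $355.55 = $2,323.18
Net pay = $5,135.45 − $2,323.18 = $2,812.27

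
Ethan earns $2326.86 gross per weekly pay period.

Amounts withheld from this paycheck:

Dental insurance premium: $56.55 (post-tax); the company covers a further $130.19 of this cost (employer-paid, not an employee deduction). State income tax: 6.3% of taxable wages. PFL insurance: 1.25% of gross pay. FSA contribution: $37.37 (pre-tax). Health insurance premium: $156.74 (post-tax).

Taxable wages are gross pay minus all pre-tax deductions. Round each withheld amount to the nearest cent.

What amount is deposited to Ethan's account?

$1902.87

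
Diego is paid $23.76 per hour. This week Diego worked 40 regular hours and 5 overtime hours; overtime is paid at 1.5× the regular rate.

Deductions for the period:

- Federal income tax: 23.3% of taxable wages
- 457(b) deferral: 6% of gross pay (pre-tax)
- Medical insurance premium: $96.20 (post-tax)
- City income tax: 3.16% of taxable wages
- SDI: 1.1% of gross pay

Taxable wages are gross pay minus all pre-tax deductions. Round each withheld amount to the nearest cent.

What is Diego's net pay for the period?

$671.56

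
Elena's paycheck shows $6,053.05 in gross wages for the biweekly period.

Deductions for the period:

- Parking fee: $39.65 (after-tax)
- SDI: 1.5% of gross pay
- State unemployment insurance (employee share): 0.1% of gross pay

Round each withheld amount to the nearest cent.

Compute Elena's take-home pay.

$5,916.55

State unemployment insurance (employee share): $6,053.05 × 0.001 = $6.05
SDI: $6,053.05 × 0.015 = $90.80
Parking fee: $39.65
Total deductions = $6.05 + $90.80 + $39.65 = $136.50
Net pay = $6,053.05 − $136.50 = $5,916.55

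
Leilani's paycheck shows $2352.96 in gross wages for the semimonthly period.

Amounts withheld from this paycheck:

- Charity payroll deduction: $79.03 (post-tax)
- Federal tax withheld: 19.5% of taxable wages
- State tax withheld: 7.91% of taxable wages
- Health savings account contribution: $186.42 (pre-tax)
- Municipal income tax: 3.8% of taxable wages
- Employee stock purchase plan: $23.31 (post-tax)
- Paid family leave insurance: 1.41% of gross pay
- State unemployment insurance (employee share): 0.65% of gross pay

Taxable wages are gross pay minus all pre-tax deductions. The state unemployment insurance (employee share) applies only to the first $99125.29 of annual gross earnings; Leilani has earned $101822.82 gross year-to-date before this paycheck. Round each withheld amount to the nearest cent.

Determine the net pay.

Health savings account contribution: $186.42
Taxable wages = $2352.96 − $186.42 = $2166.54
Municipal income tax: $2166.54 × 0.038 = $82.33
State tax withheld: $2166.54 × 0.0791 = $171.37
Federal tax withheld: $2166.54 × 0.195 = $422.48
State unemployment insurance (employee share): annual cap $99125.29 already reached (YTD $101822.82), so $0.00
Paid family leave insurance: $2352.96 × 0.0141 = $33.18
Employee stock purchase plan: $23.31
Charity payroll deduction: $79.03
Total deductions = $186.42 + $82.33 + $171.37 + $422.48 + $0.00 + $33.18 + $23.31 + $79.03 = $998.12
Net pay = $2352.96 − $998.12 = $1354.84

$1354.84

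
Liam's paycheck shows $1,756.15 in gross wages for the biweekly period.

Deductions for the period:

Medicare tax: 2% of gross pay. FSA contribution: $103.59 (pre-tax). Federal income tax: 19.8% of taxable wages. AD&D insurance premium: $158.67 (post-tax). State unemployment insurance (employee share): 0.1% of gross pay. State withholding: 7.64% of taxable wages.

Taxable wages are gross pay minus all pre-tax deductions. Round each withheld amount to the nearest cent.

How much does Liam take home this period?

$1,003.54

FSA contribution: $103.59
Taxable wages = $1,756.15 − $103.59 = $1,652.56
Federal income tax: $1,652.56 × 0.198 = $327.21
State withholding: $1,652.56 × 0.0764 = $126.26
State unemployment insurance (employee share): $1,756.15 × 0.001 = $1.76
Medicare tax: $1,756.15 × 0.02 = $35.12
AD&D insurance premium: $158.67
Total deductions = $103.59 + $327.21 + $126.26 + $1.76 + $35.12 + $158.67 = $752.61
Net pay = $1,756.15 − $752.61 = $1,003.54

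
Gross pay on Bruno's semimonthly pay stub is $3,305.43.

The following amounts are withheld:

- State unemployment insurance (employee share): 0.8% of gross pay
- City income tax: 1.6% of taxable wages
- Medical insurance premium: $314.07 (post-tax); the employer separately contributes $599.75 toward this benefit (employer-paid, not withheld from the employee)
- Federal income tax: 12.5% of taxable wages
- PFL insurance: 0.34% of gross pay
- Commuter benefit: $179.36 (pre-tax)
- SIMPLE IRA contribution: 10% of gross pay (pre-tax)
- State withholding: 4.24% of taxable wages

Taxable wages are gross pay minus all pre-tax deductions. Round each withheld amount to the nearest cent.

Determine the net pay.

$1,931.08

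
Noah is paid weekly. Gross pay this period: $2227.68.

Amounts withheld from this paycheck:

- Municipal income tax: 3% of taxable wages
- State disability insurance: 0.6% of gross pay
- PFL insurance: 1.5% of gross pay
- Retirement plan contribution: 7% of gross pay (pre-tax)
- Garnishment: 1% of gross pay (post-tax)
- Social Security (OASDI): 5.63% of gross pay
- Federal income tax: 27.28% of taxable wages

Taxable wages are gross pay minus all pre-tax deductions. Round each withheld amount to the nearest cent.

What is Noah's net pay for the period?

$1249.93

Retirement plan contribution: $2227.68 × 0.07 = $155.94
Taxable wages = $2227.68 − $155.94 = $2071.74
Federal income tax: $2071.74 × 0.2728 = $565.17
Municipal income tax: $2071.74 × 0.03 = $62.15
State disability insurance: $2227.68 × 0.006 = $13.37
PFL insurance: $2227.68 × 0.015 = $33.42
Social Security (OASDI): $2227.68 × 0.0563 = $125.42
Garnishment: $2227.68 × 0.01 = $22.28
Total deductions = $155.94 + $565.17 + $62.15 + $13.37 + $33.42 + $125.42 + $22.28 = $977.75
Net pay = $2227.68 − $977.75 = $1249.93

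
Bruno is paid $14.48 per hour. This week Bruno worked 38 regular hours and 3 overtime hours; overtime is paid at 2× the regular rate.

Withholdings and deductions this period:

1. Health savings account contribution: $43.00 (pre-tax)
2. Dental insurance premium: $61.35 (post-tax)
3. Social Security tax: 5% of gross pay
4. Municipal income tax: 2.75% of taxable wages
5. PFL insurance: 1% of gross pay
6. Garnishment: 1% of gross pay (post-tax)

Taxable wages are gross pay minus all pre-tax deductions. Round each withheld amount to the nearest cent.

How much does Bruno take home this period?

$471.83

Regular pay: 38 × $14.48 = $550.24
Overtime pay: 3 × $14.48 × 2 = $86.88
Gross pay = $550.24 + $86.88 = $637.12
Health savings account contribution: $43.00
Taxable wages = $637.12 − $43.00 = $594.12
Municipal income tax: $594.12 × 0.0275 = $16.34
Social Security tax: $637.12 × 0.05 = $31.86
PFL insurance: $637.12 × 0.01 = $6.37
Garnishment: $637.12 × 0.01 = $6.37
Dental insurance premium: $61.35
Total deductions = $43.00 + $16.34 + $31.86 + $6.37 + $6.37 + $61.35 = $165.29
Net pay = $637.12 − $165.29 = $471.83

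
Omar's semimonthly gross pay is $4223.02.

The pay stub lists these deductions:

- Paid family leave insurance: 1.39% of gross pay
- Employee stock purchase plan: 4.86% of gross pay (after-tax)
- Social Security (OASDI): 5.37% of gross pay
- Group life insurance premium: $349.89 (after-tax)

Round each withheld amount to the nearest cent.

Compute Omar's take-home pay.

$3382.41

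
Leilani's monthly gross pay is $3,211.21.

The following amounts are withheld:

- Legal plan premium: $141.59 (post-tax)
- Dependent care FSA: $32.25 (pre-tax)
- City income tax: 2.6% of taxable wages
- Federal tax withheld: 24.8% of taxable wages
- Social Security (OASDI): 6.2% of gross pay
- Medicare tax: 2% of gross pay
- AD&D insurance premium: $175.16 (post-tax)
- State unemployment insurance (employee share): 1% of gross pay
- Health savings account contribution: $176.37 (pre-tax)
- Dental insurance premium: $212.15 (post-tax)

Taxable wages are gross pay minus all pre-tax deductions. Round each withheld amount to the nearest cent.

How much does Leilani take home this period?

Dependent care FSA: $32.25
Health savings account contribution: $176.37
Pre-tax total = $32.25 + $176.37 = $208.62
Taxable wages = $3,211.21 − $208.62 = $3,002.59
Federal tax withheld: $3,002.59 × 0.248 = $744.64
City income tax: $3,002.59 × 0.026 = $78.07
Medicare tax: $3,211.21 × 0.02 = $64.22
Social Security (OASDI): $3,211.21 × 0.062 = $199.10
State unemployment insurance (employee share): $3,211.21 × 0.01 = $32.11
Legal plan premium: $141.59
Dental insurance premium: $212.15
AD&D insurance premium: $175.16
Total deductions = $32.25 + $176.37 + $744.64 + $78.07 + $64.22 + $199.10 + $32.11 + $141.59 + $212.15 + $175.16 = $1,855.66
Net pay = $3,211.21 − $1,855.66 = $1,355.55

$1,355.55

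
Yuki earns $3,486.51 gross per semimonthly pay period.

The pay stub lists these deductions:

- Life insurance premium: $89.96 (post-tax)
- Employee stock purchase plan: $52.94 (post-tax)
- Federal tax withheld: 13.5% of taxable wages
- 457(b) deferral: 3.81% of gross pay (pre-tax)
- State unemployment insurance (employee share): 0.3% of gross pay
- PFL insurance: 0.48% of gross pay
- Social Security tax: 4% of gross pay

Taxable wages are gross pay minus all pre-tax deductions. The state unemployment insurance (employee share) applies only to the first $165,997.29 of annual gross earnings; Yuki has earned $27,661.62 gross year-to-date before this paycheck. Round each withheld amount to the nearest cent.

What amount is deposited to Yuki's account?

457(b) deferral: $3,486.51 × 0.0381 = $132.84
Taxable wages = $3,486.51 − $132.84 = $3,353.67
Federal tax withheld: $3,353.67 × 0.135 = $452.75
PFL insurance: $3,486.51 × 0.0048 = $16.74
State unemployment insurance (employee share): cap not yet reached, full $3,486.51 is subject → $3,486.51 × 0.003 = $10.46
Social Security tax: $3,486.51 × 0.04 = $139.46
Life insurance premium: $89.96
Employee stock purchase plan: $52.94
Total deductions = $132.84 + $452.75 + $16.74 + $10.46 + $139.46 + $89.96 + $52.94 = $895.15
Net pay = $3,486.51 − $895.15 = $2,591.36

$2,591.36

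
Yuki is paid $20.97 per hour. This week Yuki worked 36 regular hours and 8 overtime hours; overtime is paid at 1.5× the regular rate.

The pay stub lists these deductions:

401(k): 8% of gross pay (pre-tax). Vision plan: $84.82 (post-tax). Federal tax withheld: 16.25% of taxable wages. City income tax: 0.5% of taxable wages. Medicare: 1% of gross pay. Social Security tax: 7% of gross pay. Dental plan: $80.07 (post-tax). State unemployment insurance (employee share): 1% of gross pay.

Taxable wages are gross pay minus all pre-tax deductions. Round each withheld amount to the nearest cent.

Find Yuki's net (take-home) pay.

Regular pay: 36 × $20.97 = $754.92
Overtime pay: 8 × $20.97 × 1.5 = $251.64
Gross pay = $754.92 + $251.64 = $1,006.56
401(k): $1,006.56 × 0.08 = $80.52
Taxable wages = $1,006.56 − $80.52 = $926.04
Federal tax withheld: $926.04 × 0.1625 = $150.48
City income tax: $926.04 × 0.005 = $4.63
State unemployment insurance (employee share): $1,006.56 × 0.01 = $10.07
Medicare: $1,006.56 × 0.01 = $10.07
Social Security tax: $1,006.56 × 0.07 = $70.46
Dental plan: $80.07
Vision plan: $84.82
Total deductions = $80.52 + $150.48 + $4.63 + $10.07 + $10.07 + $70.46 + $80.07 + $84.82 = $491.12
Net pay = $1,006.56 − $491.12 = $515.44

$515.44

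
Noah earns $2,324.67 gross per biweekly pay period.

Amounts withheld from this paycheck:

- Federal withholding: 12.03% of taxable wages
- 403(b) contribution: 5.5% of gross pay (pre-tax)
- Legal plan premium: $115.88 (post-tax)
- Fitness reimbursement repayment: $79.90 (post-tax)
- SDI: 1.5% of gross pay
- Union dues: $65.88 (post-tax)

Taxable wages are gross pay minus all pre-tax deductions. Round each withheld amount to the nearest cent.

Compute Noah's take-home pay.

403(b) contribution: $2,324.67 × 0.055 = $127.86
Taxable wages = $2,324.67 − $127.86 = $2,196.81
Federal withholding: $2,196.81 × 0.1203 = $264.28
SDI: $2,324.67 × 0.015 = $34.87
Union dues: $65.88
Fitness reimbursement repayment: $79.90
Legal plan premium: $115.88
Total deductions = $127.86 + $264.28 + $34.87 + $65.88 + $79.90 + $115.88 = $688.67
Net pay = $2,324.67 − $688.67 = $1,636.00

$1,636.00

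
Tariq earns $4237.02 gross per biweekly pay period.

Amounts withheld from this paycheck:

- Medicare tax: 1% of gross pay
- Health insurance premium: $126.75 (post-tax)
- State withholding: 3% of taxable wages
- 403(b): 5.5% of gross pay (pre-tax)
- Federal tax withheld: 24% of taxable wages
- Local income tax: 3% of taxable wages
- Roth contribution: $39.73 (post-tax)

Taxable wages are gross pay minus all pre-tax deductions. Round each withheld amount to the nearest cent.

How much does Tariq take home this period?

403(b): $4237.02 × 0.055 = $233.04
Taxable wages = $4237.02 − $233.04 = $4003.98
Local income tax: $4003.98 × 0.03 = $120.12
Federal tax withheld: $4003.98 × 0.24 = $960.96
State withholding: $4003.98 × 0.03 = $120.12
Medicare tax: $4237.02 × 0.01 = $42.37
Roth contribution: $39.73
Health insurance premium: $126.75
Total deductions = $233.04 + $120.12 + $960.96 + $120.12 + $42.37 + $39.73 + $126.75 = $1643.09
Net pay = $4237.02 − $1643.09 = $2593.93

$2593.93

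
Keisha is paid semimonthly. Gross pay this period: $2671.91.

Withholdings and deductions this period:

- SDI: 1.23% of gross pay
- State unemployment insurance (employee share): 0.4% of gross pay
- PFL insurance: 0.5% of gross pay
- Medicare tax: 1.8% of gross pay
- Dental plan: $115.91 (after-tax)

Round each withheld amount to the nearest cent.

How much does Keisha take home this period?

State unemployment insurance (employee share): $2671.91 × 0.004 = $10.69
SDI: $2671.91 × 0.0123 = $32.86
Medicare tax: $2671.91 × 0.018 = $48.09
PFL insurance: $2671.91 × 0.005 = $13.36
Dental plan: $115.91
Total deductions = $10.69 + $32.86 + $48.09 + $13.36 + $115.91 = $220.91
Net pay = $2671.91 − $220.91 = $2451.00

$2451.00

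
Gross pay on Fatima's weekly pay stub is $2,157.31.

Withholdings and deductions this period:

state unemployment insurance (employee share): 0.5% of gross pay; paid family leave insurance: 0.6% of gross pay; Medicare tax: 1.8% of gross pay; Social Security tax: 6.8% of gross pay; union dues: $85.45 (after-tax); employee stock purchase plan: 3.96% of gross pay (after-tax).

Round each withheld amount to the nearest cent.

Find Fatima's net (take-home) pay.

$1,777.17

Paid family leave insurance: $2,157.31 × 0.006 = $12.94
State unemployment insurance (employee share): $2,157.31 × 0.005 = $10.79
Medicare tax: $2,157.31 × 0.018 = $38.83
Social Security tax: $2,157.31 × 0.068 = $146.70
Employee stock purchase plan: $2,157.31 × 0.0396 = $85.43
Union dues: $85.45
Total deductions = $12.94 + $10.79 + $38.83 + $146.70 + $85.43 + $85.45 = $380.14
Net pay = $2,157.31 − $380.14 = $1,777.17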